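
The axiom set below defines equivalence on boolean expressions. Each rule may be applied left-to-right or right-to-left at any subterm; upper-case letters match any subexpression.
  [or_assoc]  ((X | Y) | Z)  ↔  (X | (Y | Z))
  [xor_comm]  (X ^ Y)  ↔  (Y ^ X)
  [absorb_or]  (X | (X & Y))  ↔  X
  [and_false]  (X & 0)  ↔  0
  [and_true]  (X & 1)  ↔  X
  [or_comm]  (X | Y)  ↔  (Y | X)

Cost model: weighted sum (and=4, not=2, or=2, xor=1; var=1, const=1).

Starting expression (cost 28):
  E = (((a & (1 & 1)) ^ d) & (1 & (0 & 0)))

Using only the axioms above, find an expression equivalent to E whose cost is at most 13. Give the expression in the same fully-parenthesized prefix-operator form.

((a ^ d) & (1 & 0))   [cost 13]

step 1: and_true (→) rewrites (1 & 1) into 1, now (((a & 1) ^ d) & (1 & (0 & 0)))
step 2: and_true (→) rewrites (a & 1) into a, now ((a ^ d) & (1 & (0 & 0)))
step 3: and_false (→) rewrites (0 & 0) into 0, reaching cost 13 (bound 13)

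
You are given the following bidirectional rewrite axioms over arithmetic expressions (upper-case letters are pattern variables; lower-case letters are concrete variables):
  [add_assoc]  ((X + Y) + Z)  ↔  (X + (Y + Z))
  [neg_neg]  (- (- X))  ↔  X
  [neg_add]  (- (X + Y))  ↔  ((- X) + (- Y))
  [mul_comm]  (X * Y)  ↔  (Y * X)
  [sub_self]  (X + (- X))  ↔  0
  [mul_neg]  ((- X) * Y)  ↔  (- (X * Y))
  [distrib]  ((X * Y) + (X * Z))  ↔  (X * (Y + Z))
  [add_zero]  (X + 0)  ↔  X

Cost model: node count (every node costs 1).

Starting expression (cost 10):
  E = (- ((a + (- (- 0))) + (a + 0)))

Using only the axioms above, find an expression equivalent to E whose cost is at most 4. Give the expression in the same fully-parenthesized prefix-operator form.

(- (a + a))   [cost 4]

1. [add_zero →] (a + 0)  →  a;  E = (- ((a + (- (- 0))) + a))
2. [neg_neg →] (- (- 0))  →  0;  E = (- ((a + 0) + a))
3. [add_zero →] (a + 0)  →  a;  cost 4 ≤ 4, done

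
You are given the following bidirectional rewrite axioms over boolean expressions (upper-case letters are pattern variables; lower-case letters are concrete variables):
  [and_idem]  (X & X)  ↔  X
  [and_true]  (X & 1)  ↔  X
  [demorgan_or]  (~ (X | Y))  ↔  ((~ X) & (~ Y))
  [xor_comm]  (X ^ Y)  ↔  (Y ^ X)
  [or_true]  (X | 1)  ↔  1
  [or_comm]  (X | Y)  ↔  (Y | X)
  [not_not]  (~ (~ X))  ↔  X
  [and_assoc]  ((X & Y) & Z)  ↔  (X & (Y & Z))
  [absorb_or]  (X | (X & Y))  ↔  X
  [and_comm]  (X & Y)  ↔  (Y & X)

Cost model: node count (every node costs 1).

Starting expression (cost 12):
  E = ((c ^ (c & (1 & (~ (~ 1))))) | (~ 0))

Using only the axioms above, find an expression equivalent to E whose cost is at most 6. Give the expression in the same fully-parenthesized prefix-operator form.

((c ^ c) | (~ 0))   [cost 6]

1. [not_not →] (~ (~ 1))  →  1;  E = ((c ^ (c & (1 & 1))) | (~ 0))
2. [and_idem →] (1 & 1)  →  1;  E = ((c ^ (c & 1)) | (~ 0))
3. [and_true →] (c & 1)  →  c;  cost 6 ≤ 6, done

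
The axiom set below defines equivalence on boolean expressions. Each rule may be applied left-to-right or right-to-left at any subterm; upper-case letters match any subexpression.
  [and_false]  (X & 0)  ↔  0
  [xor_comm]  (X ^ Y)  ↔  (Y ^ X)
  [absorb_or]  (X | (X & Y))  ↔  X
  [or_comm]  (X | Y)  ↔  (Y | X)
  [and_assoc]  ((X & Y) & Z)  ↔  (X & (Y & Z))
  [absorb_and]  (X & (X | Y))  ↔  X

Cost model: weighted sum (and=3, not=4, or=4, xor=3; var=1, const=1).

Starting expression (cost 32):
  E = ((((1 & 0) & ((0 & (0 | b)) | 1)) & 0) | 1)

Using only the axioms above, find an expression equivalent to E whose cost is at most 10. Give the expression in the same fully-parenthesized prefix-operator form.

((0 & 0) | 1)   [cost 10]

1. [and_false →] (1 & 0)  →  0;  E = (((0 & ((0 & (0 | b)) | 1)) & 0) | 1)
2. [absorb_and →] (0 & (0 | b))  →  0;  E = (((0 & (0 | 1)) & 0) | 1)
3. [absorb_and →] (0 & (0 | 1))  →  0;  cost 10 ≤ 10, done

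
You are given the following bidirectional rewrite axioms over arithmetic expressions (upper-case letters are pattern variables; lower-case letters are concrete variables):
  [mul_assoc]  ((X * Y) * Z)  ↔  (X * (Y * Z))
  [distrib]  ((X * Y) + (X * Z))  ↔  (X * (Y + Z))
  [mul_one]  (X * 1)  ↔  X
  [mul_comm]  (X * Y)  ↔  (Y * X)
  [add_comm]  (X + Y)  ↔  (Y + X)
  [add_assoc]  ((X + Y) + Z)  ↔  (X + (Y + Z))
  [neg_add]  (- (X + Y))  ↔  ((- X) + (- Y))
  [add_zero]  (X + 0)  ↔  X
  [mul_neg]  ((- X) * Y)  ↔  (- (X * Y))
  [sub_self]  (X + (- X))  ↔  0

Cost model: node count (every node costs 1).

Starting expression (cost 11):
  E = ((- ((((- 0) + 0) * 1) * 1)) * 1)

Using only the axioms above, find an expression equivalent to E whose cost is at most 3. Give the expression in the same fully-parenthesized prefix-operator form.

(1) ((- ((((- 0) + 0) * 1) * 1)) * 1)  =[mul_one →]=  (- ((((- 0) + 0) * 1) * 1))
(2) ((- 0) + 0)  =[add_zero →]=  (- 0)    ⊢ (- (((- 0) * 1) * 1))
(3) (((- 0) * 1) * 1)  =[mul_one →]=  ((- 0) * 1)    ⊢ (- ((- 0) * 1))
(4) ((- 0) * 1)  =[mul_one →]=  (- 0)    ⊢ cost 3, within 3

(- (- 0))   [cost 3]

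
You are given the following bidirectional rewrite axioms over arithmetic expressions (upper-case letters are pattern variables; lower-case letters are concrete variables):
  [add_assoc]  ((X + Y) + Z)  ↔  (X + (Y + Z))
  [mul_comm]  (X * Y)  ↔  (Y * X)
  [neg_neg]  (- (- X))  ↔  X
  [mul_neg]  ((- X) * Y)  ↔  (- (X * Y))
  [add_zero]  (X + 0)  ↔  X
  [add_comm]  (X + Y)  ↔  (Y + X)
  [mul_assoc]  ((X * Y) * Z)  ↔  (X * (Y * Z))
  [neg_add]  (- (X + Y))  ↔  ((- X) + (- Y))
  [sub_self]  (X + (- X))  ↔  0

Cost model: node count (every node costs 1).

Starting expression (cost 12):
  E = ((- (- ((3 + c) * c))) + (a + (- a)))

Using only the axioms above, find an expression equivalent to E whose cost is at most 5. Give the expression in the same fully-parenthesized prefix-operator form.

((3 + c) * c)   [cost 5]

1. [sub_self →] (a + (- a))  →  0;  E = ((- (- ((3 + c) * c))) + 0)
2. [add_zero →] ((- (- ((3 + c) * c))) + 0)  →  (- (- ((3 + c) * c)))
3. [neg_neg →] (- (- ((3 + c) * c)))  →  ((3 + c) * c);  cost 5 ≤ 5, done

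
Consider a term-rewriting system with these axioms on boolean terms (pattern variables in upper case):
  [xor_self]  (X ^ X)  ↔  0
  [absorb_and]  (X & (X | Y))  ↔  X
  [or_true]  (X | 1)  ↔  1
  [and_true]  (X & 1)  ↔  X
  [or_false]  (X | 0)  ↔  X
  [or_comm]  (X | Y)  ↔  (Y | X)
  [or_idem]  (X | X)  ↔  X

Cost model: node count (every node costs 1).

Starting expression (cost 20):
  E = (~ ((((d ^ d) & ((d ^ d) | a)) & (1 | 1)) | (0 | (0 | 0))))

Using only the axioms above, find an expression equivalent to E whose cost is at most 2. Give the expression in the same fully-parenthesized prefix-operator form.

(1) ((d ^ d) & ((d ^ d) | a))  =[absorb_and →]=  (d ^ d)    ⊢ (~ (((d ^ d) & (1 | 1)) | (0 | (0 | 0))))
(2) (0 | 0)  =[or_idem →]=  0    ⊢ (~ (((d ^ d) & (1 | 1)) | (0 | 0)))
(3) (0 | 0)  =[or_false →]=  0    ⊢ (~ (((d ^ d) & (1 | 1)) | 0))
(4) (((d ^ d) & (1 | 1)) | 0)  =[or_false →]=  ((d ^ d) & (1 | 1))    ⊢ (~ ((d ^ d) & (1 | 1)))
(5) (1 | 1)  =[or_idem →]=  1    ⊢ (~ ((d ^ d) & 1))
(6) ((d ^ d) & 1)  =[and_true →]=  (d ^ d)    ⊢ (~ (d ^ d))
(7) (d ^ d)  =[xor_self →]=  0    ⊢ cost 2, within 2

(~ 0)   [cost 2]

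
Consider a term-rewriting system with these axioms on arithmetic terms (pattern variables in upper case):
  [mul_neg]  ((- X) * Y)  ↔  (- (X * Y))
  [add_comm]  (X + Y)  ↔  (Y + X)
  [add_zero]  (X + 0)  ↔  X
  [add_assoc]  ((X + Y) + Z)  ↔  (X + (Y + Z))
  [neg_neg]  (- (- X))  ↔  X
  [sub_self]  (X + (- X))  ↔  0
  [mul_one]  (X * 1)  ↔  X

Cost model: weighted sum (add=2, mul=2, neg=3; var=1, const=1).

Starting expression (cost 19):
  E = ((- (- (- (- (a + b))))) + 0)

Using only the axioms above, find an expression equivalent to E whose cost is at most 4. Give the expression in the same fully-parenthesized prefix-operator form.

(1) (- (- (a + b)))  =[neg_neg →]=  (a + b)    ⊢ ((- (- (a + b))) + 0)
(2) (a + b)  =[add_comm →]=  (b + a)    ⊢ ((- (- (b + a))) + 0)
(3) ((- (- (b + a))) + 0)  =[add_zero →]=  (- (- (b + a)))
(4) (- (- (b + a)))  =[neg_neg →]=  (b + a)    ⊢ cost 4, within 4

(b + a)   [cost 4]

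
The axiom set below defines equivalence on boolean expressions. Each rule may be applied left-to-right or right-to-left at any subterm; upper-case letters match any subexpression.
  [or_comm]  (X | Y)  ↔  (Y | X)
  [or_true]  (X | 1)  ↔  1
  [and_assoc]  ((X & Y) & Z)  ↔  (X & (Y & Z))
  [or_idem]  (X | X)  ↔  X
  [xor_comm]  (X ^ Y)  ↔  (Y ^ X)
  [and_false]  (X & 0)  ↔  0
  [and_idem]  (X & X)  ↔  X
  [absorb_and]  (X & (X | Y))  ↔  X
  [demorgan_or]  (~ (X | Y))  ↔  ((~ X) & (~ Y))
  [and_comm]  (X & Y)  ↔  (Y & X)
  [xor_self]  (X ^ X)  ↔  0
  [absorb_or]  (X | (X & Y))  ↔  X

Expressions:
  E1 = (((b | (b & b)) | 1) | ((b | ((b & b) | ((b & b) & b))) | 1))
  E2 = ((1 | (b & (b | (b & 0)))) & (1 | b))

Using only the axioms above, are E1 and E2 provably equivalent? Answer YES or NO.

1. [absorb_or →] ((b & b) | ((b & b) & b))  →  (b & b);  E1 = (((b | (b & b)) | 1) | ((b | (b & b)) | 1))
2. [or_idem →] (((b | (b & b)) | 1) | ((b | (b & b)) | 1))  →  ((b | (b & b)) | 1)
3. [absorb_or →] (b | (b & b))  →  b;  E1 = (b | 1)
4. [or_comm →] (b | 1)  →  (1 | b)
5. [and_idem ←] (1 | b)  →  ((1 | b) & (1 | b))
6. [and_idem ←] b  →  (b & b);  E1 = ((1 | (b & b)) & (1 | b))
7. [absorb_or ←] b  →  (b | (b & 0));  this is E2

YES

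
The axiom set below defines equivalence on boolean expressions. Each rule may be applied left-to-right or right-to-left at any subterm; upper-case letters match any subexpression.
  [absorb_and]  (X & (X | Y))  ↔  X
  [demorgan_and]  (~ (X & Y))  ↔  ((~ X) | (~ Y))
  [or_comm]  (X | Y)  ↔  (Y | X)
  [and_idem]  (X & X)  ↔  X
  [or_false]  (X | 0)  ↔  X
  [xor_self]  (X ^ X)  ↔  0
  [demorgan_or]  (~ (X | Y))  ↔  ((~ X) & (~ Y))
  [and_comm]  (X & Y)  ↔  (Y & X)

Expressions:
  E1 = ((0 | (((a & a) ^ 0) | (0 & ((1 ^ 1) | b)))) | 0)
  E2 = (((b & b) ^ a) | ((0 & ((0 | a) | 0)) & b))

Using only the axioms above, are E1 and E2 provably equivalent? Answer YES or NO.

NO

The axioms are sound identities: if E1 ↔* E2 then E1 and E2 evaluate identically under any assignment.
Under a=0, b=1: E1 evaluates to 0, E2 to 1. Distinct ⇒ no rewrite sequence connects them.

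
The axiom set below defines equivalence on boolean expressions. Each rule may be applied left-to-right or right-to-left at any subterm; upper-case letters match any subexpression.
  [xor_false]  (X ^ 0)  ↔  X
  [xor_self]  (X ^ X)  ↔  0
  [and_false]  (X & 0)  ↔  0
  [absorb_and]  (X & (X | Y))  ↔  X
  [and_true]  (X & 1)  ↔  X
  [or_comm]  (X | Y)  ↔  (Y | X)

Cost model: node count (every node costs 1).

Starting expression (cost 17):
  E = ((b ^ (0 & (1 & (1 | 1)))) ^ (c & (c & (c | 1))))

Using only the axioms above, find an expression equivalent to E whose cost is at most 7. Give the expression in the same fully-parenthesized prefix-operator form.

((b ^ 0) ^ (c & c))   [cost 7]

step 1: absorb_and (→) rewrites (1 & (1 | 1)) into 1, now ((b ^ (0 & 1)) ^ (c & (c & (c | 1))))
step 2: absorb_and (→) rewrites (c & (c | 1)) into c, now ((b ^ (0 & 1)) ^ (c & c))
step 3: and_true (→) rewrites (0 & 1) into 0, reaching cost 7 (bound 7)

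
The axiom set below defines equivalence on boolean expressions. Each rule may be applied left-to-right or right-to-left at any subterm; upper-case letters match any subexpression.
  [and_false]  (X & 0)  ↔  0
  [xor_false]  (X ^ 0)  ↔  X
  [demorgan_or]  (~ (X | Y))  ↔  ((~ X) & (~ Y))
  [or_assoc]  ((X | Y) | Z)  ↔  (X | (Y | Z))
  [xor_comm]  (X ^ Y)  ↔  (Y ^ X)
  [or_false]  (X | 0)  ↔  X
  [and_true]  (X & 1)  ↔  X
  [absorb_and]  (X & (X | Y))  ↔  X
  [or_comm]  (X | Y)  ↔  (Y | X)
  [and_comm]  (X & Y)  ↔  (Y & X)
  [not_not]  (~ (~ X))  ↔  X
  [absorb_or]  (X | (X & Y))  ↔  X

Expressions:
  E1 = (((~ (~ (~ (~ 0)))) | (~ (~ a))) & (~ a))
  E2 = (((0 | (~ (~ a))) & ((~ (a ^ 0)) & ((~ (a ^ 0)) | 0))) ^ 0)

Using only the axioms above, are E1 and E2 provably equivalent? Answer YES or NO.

1. [not_not →] (~ (~ (~ 0)))  →  (~ 0);  E1 = (((~ (~ 0)) | (~ (~ a))) & (~ a))
2. [not_not →] (~ (~ a))  →  a;  E1 = (((~ (~ 0)) | a) & (~ a))
3. [not_not →] (~ (~ 0))  →  0;  E1 = ((0 | a) & (~ a))
4. [xor_false ←] ((0 | a) & (~ a))  →  (((0 | a) & (~ a)) ^ 0)
5. [not_not ←] a  →  (~ (~ a));  E1 = (((0 | (~ (~ a))) & (~ a)) ^ 0)
6. [xor_false ←] a  →  (a ^ 0);  E1 = (((0 | (~ (~ a))) & (~ (a ^ 0))) ^ 0)
7. [absorb_and ←] (~ (a ^ 0))  →  ((~ (a ^ 0)) & ((~ (a ^ 0)) | 0));  this is E2

YES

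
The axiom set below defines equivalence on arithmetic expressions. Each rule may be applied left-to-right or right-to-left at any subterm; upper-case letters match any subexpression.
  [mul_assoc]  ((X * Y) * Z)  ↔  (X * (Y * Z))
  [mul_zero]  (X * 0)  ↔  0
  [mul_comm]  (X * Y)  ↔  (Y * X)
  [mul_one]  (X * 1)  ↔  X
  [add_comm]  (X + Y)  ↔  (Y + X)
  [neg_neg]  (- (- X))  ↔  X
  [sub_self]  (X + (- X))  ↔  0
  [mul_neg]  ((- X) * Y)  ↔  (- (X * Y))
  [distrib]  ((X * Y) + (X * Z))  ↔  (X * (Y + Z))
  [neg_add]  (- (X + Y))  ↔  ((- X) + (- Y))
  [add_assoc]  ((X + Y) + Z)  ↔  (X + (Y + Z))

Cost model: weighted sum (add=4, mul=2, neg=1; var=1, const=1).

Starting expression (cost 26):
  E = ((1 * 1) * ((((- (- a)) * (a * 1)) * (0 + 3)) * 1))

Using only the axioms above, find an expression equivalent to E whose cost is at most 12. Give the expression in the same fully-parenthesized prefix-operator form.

((a * a) * (0 + 3))   [cost 12]

1. [neg_neg →] (- (- a))  →  a;  E = ((1 * 1) * (((a * (a * 1)) * (0 + 3)) * 1))
2. [mul_one →] (((a * (a * 1)) * (0 + 3)) * 1)  →  ((a * (a * 1)) * (0 + 3));  E = ((1 * 1) * ((a * (a * 1)) * (0 + 3)))
3. [mul_one →] (a * 1)  →  a;  E = ((1 * 1) * ((a * a) * (0 + 3)))
4. [mul_one →] (1 * 1)  →  1;  E = (1 * ((a * a) * (0 + 3)))
5. [mul_comm →] (1 * ((a * a) * (0 + 3)))  →  (((a * a) * (0 + 3)) * 1)
6. [mul_one →] (((a * a) * (0 + 3)) * 1)  →  ((a * a) * (0 + 3));  cost 12 ≤ 12, done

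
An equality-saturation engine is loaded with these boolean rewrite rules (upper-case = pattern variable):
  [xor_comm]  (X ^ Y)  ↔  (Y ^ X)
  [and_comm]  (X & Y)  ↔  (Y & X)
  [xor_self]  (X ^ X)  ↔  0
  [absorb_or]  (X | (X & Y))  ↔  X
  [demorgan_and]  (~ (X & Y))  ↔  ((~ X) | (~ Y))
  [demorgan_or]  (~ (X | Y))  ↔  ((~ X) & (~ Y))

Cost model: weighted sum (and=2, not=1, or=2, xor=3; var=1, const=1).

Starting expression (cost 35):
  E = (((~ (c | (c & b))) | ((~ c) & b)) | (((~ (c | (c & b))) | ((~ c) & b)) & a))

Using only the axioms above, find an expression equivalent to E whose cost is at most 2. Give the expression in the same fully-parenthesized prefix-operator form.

(~ c)   [cost 2]

step 1: absorb_or (→) rewrites (((~ (c | (c & b))) | ((~ c) & b)) | (((~ (c | (c & b))) | ((~ c) & b)) & a)) into ((~ (c | (c & b))) | ((~ c) & b))
step 2: absorb_or (→) rewrites (c | (c & b)) into c, now ((~ c) | ((~ c) & b))
step 3: absorb_or (→) rewrites ((~ c) | ((~ c) & b)) into (~ c), reaching cost 2 (bound 2)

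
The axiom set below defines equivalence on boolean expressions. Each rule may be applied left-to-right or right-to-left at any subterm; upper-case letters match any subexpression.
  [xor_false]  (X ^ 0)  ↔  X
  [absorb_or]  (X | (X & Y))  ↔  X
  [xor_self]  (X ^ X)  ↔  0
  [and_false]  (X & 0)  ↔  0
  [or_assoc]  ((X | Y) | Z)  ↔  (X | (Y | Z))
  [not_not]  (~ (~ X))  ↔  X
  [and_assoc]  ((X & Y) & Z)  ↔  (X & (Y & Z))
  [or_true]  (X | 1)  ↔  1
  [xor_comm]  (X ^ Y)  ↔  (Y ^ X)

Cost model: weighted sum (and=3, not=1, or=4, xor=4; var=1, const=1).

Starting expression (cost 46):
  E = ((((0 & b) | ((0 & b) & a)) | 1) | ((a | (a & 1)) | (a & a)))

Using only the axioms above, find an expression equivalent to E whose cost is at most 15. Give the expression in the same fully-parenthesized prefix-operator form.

((0 & b) | (1 | a))   [cost 15]

step 1: absorb_or (→) rewrites ((0 & b) | ((0 & b) & a)) into (0 & b), now (((0 & b) | 1) | ((a | (a & 1)) | (a & a)))
step 2: absorb_or (→) rewrites (a | (a & 1)) into a, now (((0 & b) | 1) | (a | (a & a)))
step 3: or_assoc (→) rewrites (((0 & b) | 1) | (a | (a & a))) into ((0 & b) | (1 | (a | (a & a))))
step 4: absorb_or (→) rewrites (a | (a & a)) into a, reaching cost 15 (bound 15)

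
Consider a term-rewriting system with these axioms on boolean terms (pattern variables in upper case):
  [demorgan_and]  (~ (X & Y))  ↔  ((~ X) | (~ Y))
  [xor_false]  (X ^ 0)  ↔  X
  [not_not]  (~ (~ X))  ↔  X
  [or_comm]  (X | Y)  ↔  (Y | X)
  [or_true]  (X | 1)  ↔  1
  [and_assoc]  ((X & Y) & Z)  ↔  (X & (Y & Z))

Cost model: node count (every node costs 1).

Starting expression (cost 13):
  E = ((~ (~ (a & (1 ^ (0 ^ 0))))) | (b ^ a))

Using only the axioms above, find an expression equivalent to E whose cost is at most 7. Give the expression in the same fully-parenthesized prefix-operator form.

((a & 1) | (b ^ a))   [cost 7]

1. [xor_false →] (0 ^ 0)  →  0;  E = ((~ (~ (a & (1 ^ 0)))) | (b ^ a))
2. [xor_false →] (1 ^ 0)  →  1;  E = ((~ (~ (a & 1))) | (b ^ a))
3. [not_not →] (~ (~ (a & 1)))  →  (a & 1);  cost 7 ≤ 7, done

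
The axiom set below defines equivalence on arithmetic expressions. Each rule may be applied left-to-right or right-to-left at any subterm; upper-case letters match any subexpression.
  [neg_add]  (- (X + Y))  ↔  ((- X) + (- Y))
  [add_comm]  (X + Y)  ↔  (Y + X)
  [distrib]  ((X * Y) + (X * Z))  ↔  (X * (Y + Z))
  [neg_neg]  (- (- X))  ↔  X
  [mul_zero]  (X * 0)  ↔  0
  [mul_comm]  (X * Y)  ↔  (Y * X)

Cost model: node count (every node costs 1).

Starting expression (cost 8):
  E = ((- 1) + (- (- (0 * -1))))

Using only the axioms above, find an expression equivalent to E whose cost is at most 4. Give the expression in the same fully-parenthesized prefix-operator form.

((- 1) + 0)   [cost 4]

1. [mul_comm →] (0 * -1)  →  (-1 * 0);  E = ((- 1) + (- (- (-1 * 0))))
2. [mul_zero →] (-1 * 0)  →  0;  E = ((- 1) + (- (- 0)))
3. [neg_neg →] (- (- 0))  →  0;  cost 4 ≤ 4, done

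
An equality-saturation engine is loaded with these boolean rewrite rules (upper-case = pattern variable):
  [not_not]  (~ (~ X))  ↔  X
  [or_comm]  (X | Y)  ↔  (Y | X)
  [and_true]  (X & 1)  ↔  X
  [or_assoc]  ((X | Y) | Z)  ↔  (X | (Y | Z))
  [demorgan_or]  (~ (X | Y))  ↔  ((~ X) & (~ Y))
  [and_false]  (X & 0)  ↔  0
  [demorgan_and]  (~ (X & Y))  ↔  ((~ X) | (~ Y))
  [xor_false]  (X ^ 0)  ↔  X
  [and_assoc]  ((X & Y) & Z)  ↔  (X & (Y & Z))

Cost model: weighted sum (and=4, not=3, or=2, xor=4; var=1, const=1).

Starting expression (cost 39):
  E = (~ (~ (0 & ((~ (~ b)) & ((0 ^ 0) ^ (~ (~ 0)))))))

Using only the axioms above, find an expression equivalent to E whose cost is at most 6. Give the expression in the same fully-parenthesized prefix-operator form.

step 1: not_not (→) rewrites (~ (~ (0 & ((~ (~ b)) & ((0 ^ 0) ^ (~ (~ 0))))))) into (0 & ((~ (~ b)) & ((0 ^ 0) ^ (~ (~ 0)))))
step 2: not_not (→) rewrites (~ (~ 0)) into 0, now (0 & ((~ (~ b)) & ((0 ^ 0) ^ 0)))
step 3: xor_false (→) rewrites (0 ^ 0) into 0, now (0 & ((~ (~ b)) & (0 ^ 0)))
step 4: not_not (→) rewrites (~ (~ b)) into b, now (0 & (b & (0 ^ 0)))
step 5: xor_false (→) rewrites (0 ^ 0) into 0, now (0 & (b & 0))
step 6: and_false (→) rewrites (b & 0) into 0, reaching cost 6 (bound 6)

(0 & 0)   [cost 6]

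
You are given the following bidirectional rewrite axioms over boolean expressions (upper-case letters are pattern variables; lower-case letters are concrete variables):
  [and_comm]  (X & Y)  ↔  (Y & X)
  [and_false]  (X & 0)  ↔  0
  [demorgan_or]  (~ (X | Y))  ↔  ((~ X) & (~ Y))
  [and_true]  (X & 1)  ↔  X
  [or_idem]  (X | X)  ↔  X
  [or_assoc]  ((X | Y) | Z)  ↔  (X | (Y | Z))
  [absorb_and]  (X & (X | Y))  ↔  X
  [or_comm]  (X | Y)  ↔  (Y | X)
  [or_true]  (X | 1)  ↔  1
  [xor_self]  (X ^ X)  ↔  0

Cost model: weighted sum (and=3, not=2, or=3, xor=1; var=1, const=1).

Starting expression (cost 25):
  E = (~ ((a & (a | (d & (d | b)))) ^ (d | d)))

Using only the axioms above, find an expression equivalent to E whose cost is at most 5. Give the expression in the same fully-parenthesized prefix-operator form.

(~ (a ^ d))   [cost 5]

(1) (d & (d | b))  =[absorb_and →]=  d    ⊢ (~ ((a & (a | d)) ^ (d | d)))
(2) (d | d)  =[or_idem →]=  d    ⊢ (~ ((a & (a | d)) ^ d))
(3) (a & (a | d))  =[absorb_and →]=  a    ⊢ cost 5, within 5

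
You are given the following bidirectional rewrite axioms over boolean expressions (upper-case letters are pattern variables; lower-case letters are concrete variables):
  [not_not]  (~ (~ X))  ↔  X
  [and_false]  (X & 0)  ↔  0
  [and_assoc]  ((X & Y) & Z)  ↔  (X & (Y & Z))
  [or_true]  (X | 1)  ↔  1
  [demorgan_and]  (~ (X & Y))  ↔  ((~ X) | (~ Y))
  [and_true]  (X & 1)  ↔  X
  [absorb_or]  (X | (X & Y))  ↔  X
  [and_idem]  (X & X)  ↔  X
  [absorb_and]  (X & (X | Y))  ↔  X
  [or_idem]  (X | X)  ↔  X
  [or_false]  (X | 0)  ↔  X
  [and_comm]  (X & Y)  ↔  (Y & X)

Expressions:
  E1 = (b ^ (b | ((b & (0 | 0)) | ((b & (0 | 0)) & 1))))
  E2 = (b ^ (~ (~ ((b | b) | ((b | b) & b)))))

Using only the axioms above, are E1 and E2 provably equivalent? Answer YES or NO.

YES

step 1: absorb_or (→) rewrites ((b & (0 | 0)) | ((b & (0 | 0)) & 1)) into (b & (0 | 0)), now (b ^ (b | (b & (0 | 0))))
step 2: or_false (→) rewrites (0 | 0) into 0, now (b ^ (b | (b & 0)))
step 3: absorb_or (→) rewrites (b | (b & 0)) into b, now (b ^ b)
step 4: or_idem (←) rewrites b into (b | b), now (b ^ (b | b))
step 5: not_not (←) rewrites (b | b) into (~ (~ (b | b))), now (b ^ (~ (~ (b | b))))
step 6: absorb_or (←) rewrites (b | b) into ((b | b) | ((b | b) & b)), which is E2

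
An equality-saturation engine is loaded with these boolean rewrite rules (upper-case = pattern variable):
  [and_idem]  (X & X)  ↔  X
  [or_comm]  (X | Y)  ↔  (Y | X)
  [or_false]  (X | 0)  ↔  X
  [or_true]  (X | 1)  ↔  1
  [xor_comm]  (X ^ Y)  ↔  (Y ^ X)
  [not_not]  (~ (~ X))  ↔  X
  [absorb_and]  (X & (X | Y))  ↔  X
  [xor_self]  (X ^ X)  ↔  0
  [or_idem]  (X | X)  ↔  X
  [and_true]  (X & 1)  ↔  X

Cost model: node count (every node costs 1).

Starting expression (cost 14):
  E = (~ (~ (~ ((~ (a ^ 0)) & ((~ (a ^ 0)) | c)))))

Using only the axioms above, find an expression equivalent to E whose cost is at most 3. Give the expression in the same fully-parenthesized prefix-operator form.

(a ^ 0)   [cost 3]

step 1: absorb_and (→) rewrites ((~ (a ^ 0)) & ((~ (a ^ 0)) | c)) into (~ (a ^ 0)), now (~ (~ (~ (~ (a ^ 0)))))
step 2: not_not (→) rewrites (~ (~ (~ (a ^ 0)))) into (~ (a ^ 0)), now (~ (~ (a ^ 0)))
step 3: not_not (→) rewrites (~ (~ (a ^ 0))) into (a ^ 0), reaching cost 3 (bound 3)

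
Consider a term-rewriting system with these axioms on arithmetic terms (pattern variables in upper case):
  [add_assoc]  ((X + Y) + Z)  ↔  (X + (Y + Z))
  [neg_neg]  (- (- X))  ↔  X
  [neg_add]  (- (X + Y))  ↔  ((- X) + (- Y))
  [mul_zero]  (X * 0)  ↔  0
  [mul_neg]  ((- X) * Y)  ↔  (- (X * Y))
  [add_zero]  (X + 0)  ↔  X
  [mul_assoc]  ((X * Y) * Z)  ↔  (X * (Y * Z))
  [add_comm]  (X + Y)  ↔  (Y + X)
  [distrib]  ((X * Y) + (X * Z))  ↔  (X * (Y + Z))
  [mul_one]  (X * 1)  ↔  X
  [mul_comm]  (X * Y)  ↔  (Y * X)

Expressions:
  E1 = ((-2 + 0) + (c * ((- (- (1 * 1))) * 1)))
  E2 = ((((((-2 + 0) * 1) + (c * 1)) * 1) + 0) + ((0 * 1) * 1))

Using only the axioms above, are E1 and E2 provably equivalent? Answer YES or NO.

step 1: neg_neg (→) rewrites (- (- (1 * 1))) into (1 * 1), now ((-2 + 0) + (c * ((1 * 1) * 1)))
step 2: mul_one (→) rewrites (1 * 1) into 1, now ((-2 + 0) + (c * (1 * 1)))
step 3: mul_one (→) rewrites (1 * 1) into 1, now ((-2 + 0) + (c * 1))
step 4: add_zero (→) rewrites (-2 + 0) into -2, now (-2 + (c * 1))
step 5: mul_one (→) rewrites (c * 1) into c, now (-2 + c)
step 6: add_zero (←) rewrites (-2 + c) into ((-2 + c) + 0)
step 7: mul_one (←) rewrites (-2 + c) into ((-2 + c) * 1), now (((-2 + c) * 1) + 0)
step 8: mul_one (←) rewrites 0 into (0 * 1), now (((-2 + c) * 1) + (0 * 1))
step 9: mul_one (←) rewrites -2 into (-2 * 1), now ((((-2 * 1) + c) * 1) + (0 * 1))
step 10: mul_one (←) rewrites c into (c * 1), now ((((-2 * 1) + (c * 1)) * 1) + (0 * 1))
step 11: mul_one (←) rewrites 0 into (0 * 1), now ((((-2 * 1) + (c * 1)) * 1) + ((0 * 1) * 1))
step 12: add_zero (←) rewrites -2 into (-2 + 0), now (((((-2 + 0) * 1) + (c * 1)) * 1) + ((0 * 1) * 1))
step 13: add_zero (←) rewrites ((((-2 + 0) * 1) + (c * 1)) * 1) into (((((-2 + 0) * 1) + (c * 1)) * 1) + 0), which is E2

YES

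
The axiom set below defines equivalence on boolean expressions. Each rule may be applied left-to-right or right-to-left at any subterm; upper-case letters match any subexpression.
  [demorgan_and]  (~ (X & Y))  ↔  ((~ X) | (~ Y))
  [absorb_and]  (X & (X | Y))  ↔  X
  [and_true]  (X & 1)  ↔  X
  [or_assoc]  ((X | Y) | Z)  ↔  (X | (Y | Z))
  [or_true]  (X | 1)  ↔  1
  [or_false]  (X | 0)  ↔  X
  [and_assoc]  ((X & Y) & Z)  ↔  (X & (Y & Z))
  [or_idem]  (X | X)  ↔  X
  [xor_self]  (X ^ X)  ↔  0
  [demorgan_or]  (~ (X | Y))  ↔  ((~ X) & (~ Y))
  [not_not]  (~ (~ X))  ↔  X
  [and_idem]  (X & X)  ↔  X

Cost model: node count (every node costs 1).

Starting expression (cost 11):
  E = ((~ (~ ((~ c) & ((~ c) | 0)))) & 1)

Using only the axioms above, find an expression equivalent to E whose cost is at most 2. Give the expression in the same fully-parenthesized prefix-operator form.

(~ c)   [cost 2]

1. [absorb_and →] ((~ c) & ((~ c) | 0))  →  (~ c);  E = ((~ (~ (~ c))) & 1)
2. [and_true →] ((~ (~ (~ c))) & 1)  →  (~ (~ (~ c)))
3. [not_not →] (~ (~ c))  →  c;  cost 2 ≤ 2, done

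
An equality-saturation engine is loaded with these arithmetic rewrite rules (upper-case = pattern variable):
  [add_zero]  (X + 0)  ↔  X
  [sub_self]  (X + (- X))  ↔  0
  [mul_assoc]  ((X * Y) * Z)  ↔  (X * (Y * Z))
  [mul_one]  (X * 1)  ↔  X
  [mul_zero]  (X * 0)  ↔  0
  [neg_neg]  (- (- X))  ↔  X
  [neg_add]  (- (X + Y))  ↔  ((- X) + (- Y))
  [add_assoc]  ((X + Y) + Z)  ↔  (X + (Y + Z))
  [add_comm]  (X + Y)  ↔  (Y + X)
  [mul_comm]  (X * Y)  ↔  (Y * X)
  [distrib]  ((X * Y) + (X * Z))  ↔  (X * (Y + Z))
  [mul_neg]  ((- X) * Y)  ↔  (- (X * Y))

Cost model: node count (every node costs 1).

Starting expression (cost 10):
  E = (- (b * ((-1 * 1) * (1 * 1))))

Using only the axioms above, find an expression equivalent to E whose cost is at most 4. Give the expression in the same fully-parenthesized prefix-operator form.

1. [mul_one →] (1 * 1)  →  1;  E = (- (b * ((-1 * 1) * 1)))
2. [mul_one →] ((-1 * 1) * 1)  →  (-1 * 1);  E = (- (b * (-1 * 1)))
3. [mul_one →] (-1 * 1)  →  -1;  cost 4 ≤ 4, done

(- (b * -1))   [cost 4]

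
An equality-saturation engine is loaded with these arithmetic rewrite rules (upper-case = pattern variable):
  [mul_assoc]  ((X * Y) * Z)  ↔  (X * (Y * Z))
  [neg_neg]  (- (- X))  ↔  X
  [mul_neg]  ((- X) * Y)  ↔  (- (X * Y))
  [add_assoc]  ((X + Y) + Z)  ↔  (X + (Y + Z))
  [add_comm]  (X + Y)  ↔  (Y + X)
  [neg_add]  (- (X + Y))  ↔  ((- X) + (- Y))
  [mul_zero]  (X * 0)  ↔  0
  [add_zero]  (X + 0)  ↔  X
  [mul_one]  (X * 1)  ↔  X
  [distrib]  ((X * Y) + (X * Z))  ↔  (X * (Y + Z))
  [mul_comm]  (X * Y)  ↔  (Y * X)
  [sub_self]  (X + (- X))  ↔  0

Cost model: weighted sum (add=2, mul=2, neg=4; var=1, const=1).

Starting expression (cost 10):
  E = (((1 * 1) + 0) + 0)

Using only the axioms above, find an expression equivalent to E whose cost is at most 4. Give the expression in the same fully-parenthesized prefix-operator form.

(0 + 1)   [cost 4]

step 1: mul_one (→) rewrites (1 * 1) into 1, now ((1 + 0) + 0)
step 2: add_comm (→) rewrites (1 + 0) into (0 + 1), now ((0 + 1) + 0)
step 3: add_zero (→) rewrites ((0 + 1) + 0) into (0 + 1), reaching cost 4 (bound 4)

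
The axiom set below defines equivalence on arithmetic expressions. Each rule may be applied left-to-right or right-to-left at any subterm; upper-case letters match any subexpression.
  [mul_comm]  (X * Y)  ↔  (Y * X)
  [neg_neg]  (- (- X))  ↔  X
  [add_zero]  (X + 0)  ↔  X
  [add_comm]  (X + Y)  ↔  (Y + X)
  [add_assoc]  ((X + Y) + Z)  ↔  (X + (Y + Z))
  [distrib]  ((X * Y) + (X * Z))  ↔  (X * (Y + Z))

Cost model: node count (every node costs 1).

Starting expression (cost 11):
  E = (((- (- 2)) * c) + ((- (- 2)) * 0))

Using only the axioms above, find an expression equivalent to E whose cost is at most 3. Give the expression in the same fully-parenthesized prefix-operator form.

(2 * c)   [cost 3]

(1) (((- (- 2)) * c) + ((- (- 2)) * 0))  =[distrib →]=  ((- (- 2)) * (c + 0))
(2) (c + 0)  =[add_zero →]=  c    ⊢ ((- (- 2)) * c)
(3) (- (- 2))  =[neg_neg →]=  2    ⊢ cost 3, within 3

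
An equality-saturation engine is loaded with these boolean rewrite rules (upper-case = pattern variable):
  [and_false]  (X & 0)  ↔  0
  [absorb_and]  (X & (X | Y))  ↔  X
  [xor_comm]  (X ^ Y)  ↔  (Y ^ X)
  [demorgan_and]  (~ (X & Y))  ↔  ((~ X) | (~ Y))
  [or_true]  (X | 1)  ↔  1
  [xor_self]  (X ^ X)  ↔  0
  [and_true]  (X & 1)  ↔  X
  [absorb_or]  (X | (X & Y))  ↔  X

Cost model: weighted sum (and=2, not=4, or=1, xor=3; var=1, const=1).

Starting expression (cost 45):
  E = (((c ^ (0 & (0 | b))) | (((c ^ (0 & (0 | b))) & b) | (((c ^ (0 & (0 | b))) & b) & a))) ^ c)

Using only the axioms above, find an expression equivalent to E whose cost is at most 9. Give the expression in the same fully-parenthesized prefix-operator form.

((c ^ 0) ^ c)   [cost 9]

step 1: absorb_or (→) rewrites (((c ^ (0 & (0 | b))) & b) | (((c ^ (0 & (0 | b))) & b) & a)) into ((c ^ (0 & (0 | b))) & b), now (((c ^ (0 & (0 | b))) | ((c ^ (0 & (0 | b))) & b)) ^ c)
step 2: absorb_or (→) rewrites ((c ^ (0 & (0 | b))) | ((c ^ (0 & (0 | b))) & b)) into (c ^ (0 & (0 | b))), now ((c ^ (0 & (0 | b))) ^ c)
step 3: absorb_and (→) rewrites (0 & (0 | b)) into 0, reaching cost 9 (bound 9)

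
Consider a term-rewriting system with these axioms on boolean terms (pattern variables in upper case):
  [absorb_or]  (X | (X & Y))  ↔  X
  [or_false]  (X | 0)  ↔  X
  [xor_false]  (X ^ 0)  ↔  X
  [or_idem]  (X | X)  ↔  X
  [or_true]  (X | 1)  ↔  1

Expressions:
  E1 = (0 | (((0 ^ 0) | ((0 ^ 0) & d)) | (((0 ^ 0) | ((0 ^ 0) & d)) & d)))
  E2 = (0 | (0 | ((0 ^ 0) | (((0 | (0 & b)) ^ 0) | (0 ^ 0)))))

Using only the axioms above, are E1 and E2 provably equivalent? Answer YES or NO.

(1) (((0 ^ 0) | ((0 ^ 0) & d)) | (((0 ^ 0) | ((0 ^ 0) & d)) & d))  =[absorb_or →]=  ((0 ^ 0) | ((0 ^ 0) & d))    ⊢ (0 | ((0 ^ 0) | ((0 ^ 0) & d)))
(2) ((0 ^ 0) | ((0 ^ 0) & d))  =[absorb_or →]=  (0 ^ 0)    ⊢ (0 | (0 ^ 0))
(3) (0 ^ 0)  =[xor_false →]=  0    ⊢ (0 | 0)
(4) 0  =[or_false ←]=  (0 | 0)    ⊢ (0 | (0 | 0))
(5) 0  =[xor_false ←]=  (0 ^ 0)    ⊢ (0 | (0 | (0 ^ 0)))
(6) (0 ^ 0)  =[or_false ←]=  ((0 ^ 0) | 0)    ⊢ (0 | (0 | ((0 ^ 0) | 0)))
(7) 0  =[xor_false ←]=  (0 ^ 0)    ⊢ (0 | (0 | ((0 ^ 0) | (0 ^ 0))))
(8) (0 ^ 0)  =[or_idem ←]=  ((0 ^ 0) | (0 ^ 0))    ⊢ (0 | (0 | ((0 ^ 0) | ((0 ^ 0) | (0 ^ 0)))))
(9) 0  =[absorb_or ←]=  (0 | (0 & b))    ⊢ E2

YES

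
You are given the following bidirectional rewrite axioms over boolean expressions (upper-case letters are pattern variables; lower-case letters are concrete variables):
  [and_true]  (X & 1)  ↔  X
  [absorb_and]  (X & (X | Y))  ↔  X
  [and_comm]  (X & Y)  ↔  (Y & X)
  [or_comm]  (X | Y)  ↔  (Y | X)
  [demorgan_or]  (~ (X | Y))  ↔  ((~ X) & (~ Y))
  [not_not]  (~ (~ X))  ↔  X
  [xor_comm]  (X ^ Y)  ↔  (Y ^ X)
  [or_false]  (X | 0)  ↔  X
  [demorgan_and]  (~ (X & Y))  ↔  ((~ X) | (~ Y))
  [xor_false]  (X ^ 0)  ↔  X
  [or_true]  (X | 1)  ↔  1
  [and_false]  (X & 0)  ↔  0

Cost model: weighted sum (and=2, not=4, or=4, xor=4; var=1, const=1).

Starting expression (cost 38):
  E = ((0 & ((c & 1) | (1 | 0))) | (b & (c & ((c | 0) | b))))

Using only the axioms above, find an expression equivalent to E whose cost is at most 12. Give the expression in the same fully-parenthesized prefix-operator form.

(1) (c | 0)  =[or_false →]=  c    ⊢ ((0 & ((c & 1) | (1 | 0))) | (b & (c & (c | b))))
(2) (c & 1)  =[and_true →]=  c    ⊢ ((0 & (c | (1 | 0))) | (b & (c & (c | b))))
(3) (1 | 0)  =[or_false →]=  1    ⊢ ((0 & (c | 1)) | (b & (c & (c | b))))
(4) (c & (c | b))  =[absorb_and →]=  c    ⊢ ((0 & (c | 1)) | (b & c))
(5) (c | 1)  =[or_true →]=  1    ⊢ cost 12, within 12

((0 & 1) | (b & c))   [cost 12]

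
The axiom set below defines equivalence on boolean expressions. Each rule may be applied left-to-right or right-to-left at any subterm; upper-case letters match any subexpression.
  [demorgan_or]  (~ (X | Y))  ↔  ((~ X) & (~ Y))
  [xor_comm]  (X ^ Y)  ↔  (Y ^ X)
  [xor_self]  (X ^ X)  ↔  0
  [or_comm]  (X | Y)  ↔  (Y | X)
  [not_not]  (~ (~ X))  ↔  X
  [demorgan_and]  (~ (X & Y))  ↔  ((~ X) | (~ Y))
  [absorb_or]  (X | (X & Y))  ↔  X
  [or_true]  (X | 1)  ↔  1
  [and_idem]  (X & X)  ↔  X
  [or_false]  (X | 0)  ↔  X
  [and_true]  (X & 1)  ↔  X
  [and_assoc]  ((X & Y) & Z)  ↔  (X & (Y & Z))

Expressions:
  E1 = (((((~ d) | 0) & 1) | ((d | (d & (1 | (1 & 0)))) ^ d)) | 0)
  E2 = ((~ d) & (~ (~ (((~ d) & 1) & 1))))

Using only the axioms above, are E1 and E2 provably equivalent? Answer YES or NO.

YES

step 1: absorb_or (→) rewrites (1 | (1 & 0)) into 1, now (((((~ d) | 0) & 1) | ((d | (d & 1)) ^ d)) | 0)
step 2: or_false (→) rewrites (((((~ d) | 0) & 1) | ((d | (d & 1)) ^ d)) | 0) into ((((~ d) | 0) & 1) | ((d | (d & 1)) ^ d))
step 3: absorb_or (→) rewrites (d | (d & 1)) into d, now ((((~ d) | 0) & 1) | (d ^ d))
step 4: xor_self (→) rewrites (d ^ d) into 0, now ((((~ d) | 0) & 1) | 0)
step 5: and_true (→) rewrites (((~ d) | 0) & 1) into ((~ d) | 0), now (((~ d) | 0) | 0)
step 6: or_false (→) rewrites (((~ d) | 0) | 0) into ((~ d) | 0)
step 7: or_false (→) rewrites ((~ d) | 0) into (~ d)
step 8: and_idem (←) rewrites (~ d) into ((~ d) & (~ d))
step 9: and_true (←) rewrites (~ d) into ((~ d) & 1), now ((~ d) & ((~ d) & 1))
step 10: and_true (←) rewrites (~ d) into ((~ d) & 1), now ((~ d) & (((~ d) & 1) & 1))
step 11: not_not (←) rewrites (((~ d) & 1) & 1) into (~ (~ (((~ d) & 1) & 1))), which is E2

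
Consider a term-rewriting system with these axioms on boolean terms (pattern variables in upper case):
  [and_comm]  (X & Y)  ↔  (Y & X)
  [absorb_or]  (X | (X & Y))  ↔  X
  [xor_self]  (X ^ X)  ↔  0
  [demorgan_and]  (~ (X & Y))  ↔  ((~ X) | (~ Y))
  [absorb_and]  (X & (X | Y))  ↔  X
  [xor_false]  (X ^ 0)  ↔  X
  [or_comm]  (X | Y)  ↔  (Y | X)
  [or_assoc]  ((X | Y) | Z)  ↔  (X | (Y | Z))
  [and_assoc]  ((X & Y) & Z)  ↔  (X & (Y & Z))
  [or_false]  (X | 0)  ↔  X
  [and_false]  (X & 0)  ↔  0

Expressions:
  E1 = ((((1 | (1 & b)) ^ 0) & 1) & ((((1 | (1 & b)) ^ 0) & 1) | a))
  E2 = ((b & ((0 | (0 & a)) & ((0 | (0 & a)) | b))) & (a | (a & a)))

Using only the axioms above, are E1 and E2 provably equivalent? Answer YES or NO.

NO

The axioms are sound identities: if E1 ↔* E2 then E1 and E2 evaluate identically under any assignment.
Under a=0, b=0: E1 evaluates to 1, E2 to 0. Distinct ⇒ no rewrite sequence connects them.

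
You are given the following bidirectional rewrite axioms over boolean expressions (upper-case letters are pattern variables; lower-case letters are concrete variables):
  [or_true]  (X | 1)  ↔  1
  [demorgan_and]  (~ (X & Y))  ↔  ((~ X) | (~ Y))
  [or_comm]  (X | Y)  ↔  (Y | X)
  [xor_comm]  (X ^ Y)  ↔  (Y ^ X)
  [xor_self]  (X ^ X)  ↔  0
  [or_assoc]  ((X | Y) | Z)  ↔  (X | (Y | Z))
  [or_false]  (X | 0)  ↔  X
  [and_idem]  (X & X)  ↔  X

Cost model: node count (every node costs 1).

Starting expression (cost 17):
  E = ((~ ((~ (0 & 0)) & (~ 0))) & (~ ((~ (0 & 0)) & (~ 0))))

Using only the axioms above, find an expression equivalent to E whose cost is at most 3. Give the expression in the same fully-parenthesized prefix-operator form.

(~ (~ 0))   [cost 3]

(1) ((~ ((~ (0 & 0)) & (~ 0))) & (~ ((~ (0 & 0)) & (~ 0))))  =[and_idem →]=  (~ ((~ (0 & 0)) & (~ 0)))
(2) (0 & 0)  =[and_idem →]=  0    ⊢ (~ ((~ 0) & (~ 0)))
(3) ((~ 0) & (~ 0))  =[and_idem →]=  (~ 0)    ⊢ cost 3, within 3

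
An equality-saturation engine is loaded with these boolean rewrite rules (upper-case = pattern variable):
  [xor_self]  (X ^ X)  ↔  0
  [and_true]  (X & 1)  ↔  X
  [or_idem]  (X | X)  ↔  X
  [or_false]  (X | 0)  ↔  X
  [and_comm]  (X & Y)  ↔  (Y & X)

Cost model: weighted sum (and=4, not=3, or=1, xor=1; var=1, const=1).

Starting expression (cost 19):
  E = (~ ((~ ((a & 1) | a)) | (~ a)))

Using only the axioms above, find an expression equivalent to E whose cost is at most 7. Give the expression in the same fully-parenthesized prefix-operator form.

(~ (~ a))   [cost 7]

(1) (a & 1)  =[and_true →]=  a    ⊢ (~ ((~ (a | a)) | (~ a)))
(2) (a | a)  =[or_idem →]=  a    ⊢ (~ ((~ a) | (~ a)))
(3) ((~ a) | (~ a))  =[or_idem →]=  (~ a)    ⊢ cost 7, within 7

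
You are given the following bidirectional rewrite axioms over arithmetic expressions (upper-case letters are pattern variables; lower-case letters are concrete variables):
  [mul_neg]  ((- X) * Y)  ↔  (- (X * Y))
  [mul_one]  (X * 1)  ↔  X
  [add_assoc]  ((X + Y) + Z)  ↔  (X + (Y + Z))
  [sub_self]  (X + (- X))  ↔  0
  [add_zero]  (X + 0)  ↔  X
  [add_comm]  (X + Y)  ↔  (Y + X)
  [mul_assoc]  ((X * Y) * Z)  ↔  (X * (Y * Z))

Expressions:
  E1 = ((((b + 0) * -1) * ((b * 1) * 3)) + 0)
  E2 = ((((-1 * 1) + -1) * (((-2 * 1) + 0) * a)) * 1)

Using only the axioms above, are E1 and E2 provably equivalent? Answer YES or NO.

NO

Every axiom is a valid identity, so a rewrite proof would force E1 and E2 to agree under every assignment.
At a=0, b=1: E1 = -3 but E2 = 0; they differ, so no derivation exists.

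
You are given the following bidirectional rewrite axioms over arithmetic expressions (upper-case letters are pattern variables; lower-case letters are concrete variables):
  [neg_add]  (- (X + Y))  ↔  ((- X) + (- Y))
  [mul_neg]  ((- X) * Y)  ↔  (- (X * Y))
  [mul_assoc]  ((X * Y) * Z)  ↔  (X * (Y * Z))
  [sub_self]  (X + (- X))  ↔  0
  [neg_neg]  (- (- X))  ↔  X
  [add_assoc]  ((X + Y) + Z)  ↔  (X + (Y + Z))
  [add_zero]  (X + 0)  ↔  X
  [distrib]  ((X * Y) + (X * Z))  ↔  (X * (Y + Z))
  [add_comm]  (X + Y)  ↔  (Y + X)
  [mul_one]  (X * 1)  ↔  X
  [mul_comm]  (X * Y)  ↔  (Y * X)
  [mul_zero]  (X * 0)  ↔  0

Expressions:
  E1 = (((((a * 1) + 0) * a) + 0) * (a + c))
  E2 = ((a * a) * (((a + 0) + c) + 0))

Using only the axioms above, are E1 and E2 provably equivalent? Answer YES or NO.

1. [mul_one →] (a * 1)  →  a;  E1 = ((((a + 0) * a) + 0) * (a + c))
2. [add_zero →] (((a + 0) * a) + 0)  →  ((a + 0) * a);  E1 = (((a + 0) * a) * (a + c))
3. [mul_comm →] ((a + 0) * a)  →  (a * (a + 0));  E1 = ((a * (a + 0)) * (a + c))
4. [add_zero →] (a + 0)  →  a;  E1 = ((a * a) * (a + c))
5. [add_zero ←] a  →  (a + 0);  E1 = ((a * a) * ((a + 0) + c))
6. [add_zero ←] c  →  (c + 0);  E1 = ((a * a) * ((a + 0) + (c + 0)))
7. [add_assoc ←] ((a + 0) + (c + 0))  →  (((a + 0) + c) + 0);  this is E2

YES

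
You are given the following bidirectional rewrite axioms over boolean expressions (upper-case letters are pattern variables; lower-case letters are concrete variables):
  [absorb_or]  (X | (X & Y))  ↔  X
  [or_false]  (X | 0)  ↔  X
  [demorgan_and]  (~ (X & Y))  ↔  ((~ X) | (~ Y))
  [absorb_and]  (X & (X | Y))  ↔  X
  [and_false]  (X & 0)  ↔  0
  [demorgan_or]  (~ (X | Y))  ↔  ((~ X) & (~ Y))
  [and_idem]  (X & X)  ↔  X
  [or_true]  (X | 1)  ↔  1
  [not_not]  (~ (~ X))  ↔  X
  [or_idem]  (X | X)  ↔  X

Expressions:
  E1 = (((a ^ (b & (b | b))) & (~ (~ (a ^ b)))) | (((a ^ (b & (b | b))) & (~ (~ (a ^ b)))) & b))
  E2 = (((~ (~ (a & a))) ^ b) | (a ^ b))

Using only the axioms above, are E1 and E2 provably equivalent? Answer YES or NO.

(1) (((a ^ (b & (b | b))) & (~ (~ (a ^ b)))) | (((a ^ (b & (b | b))) & (~ (~ (a ^ b)))) & b))  =[absorb_or →]=  ((a ^ (b & (b | b))) & (~ (~ (a ^ b))))
(2) (b & (b | b))  =[absorb_and →]=  b    ⊢ ((a ^ b) & (~ (~ (a ^ b))))
(3) (~ (~ (a ^ b)))  =[not_not →]=  (a ^ b)    ⊢ ((a ^ b) & (a ^ b))
(4) ((a ^ b) & (a ^ b))  =[and_idem →]=  (a ^ b)
(5) (a ^ b)  =[or_idem ←]=  ((a ^ b) | (a ^ b))
(6) a  =[and_idem ←]=  (a & a)    ⊢ (((a & a) ^ b) | (a ^ b))
(7) (a & a)  =[not_not ←]=  (~ (~ (a & a)))    ⊢ E2

YES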